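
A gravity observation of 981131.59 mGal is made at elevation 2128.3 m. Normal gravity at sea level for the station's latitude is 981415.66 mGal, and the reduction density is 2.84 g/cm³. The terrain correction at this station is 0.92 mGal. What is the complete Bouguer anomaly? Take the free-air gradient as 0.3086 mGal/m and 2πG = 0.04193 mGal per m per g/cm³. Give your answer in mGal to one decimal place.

Free-air correction = 0.3086 × 2128.3 = 656.79 mGal
Free-air anomaly = 981131.59 − 981415.66 + (656.79) = 372.72 mGal
Bouguer slab correction = 0.04193 × 2.84 × 2128.3 = 253.44 mGal
Simple Bouguer anomaly = 372.72 − (253.44) = 119.28 mGal
Complete Bouguer anomaly = 119.28 + 0.92 = 120.20 mGal

120.2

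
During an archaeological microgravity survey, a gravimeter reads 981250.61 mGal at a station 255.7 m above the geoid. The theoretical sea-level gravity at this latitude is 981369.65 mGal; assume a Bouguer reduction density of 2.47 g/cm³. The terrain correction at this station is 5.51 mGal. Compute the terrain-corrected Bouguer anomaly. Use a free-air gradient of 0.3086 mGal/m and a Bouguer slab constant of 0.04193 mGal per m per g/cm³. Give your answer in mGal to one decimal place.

-61.1

Free-air correction = 0.3086 × 255.7 = 78.91 mGal
Free-air anomaly = 981250.61 − 981369.65 + (78.91) = -40.13 mGal
Bouguer slab correction = 0.04193 × 2.47 × 255.7 = 26.48 mGal
Simple Bouguer anomaly = -40.13 − (26.48) = -66.61 mGal
Complete Bouguer anomaly = -66.61 + 5.51 = -61.10 mGal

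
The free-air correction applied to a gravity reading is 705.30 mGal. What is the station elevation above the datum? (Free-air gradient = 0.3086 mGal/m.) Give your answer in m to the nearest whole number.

2285

h = 705.30 / 0.3086 = 2285.48 m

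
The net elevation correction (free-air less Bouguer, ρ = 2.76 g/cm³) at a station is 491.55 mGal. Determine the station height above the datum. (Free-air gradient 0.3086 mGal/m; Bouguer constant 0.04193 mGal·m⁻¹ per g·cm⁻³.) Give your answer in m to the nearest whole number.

Combined gradient = 0.3086 − 0.04193 × 2.76 = 0.1928732 mGal/m
h = 491.55 / 0.1928732 = 2548.57 m

2549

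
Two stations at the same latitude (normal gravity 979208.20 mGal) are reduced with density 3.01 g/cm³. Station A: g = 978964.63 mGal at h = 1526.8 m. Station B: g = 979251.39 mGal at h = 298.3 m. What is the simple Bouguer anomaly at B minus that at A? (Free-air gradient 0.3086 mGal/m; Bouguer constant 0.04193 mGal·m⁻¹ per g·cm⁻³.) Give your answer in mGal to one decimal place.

62.7

Δg_SB(A) = 978964.63 − 979208.20 + 0.3086×1526.8 − 0.04193×3.01×1526.8 = 34.90 mGal
Δg_SB(B) = 979251.39 − 979208.20 + 0.3086×298.3 − 0.04193×3.01×298.3 = 97.60 mGal
Difference = 97.60 − (34.90) = 62.70 mGal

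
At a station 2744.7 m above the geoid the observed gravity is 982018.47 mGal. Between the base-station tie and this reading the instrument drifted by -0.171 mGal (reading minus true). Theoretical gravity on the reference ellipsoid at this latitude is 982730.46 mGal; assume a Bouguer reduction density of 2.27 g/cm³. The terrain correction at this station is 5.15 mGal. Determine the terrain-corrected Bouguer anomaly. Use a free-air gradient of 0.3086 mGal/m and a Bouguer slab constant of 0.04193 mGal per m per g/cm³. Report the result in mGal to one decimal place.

Drift-corrected reading = 982018.47 − (-0.171) = 982018.641 mGal
Free-air correction = 0.3086 × 2744.7 = 847.01 mGal
Free-air anomaly = 982018.641 − 982730.46 + (847.01) = 135.191 mGal
Bouguer slab correction = 0.04193 × 2.27 × 2744.7 = 261.24 mGal
Simple Bouguer anomaly = 135.191 − (261.24) = -126.049 mGal
Complete Bouguer anomaly = -126.049 + 5.15 = -120.899 mGal

-120.9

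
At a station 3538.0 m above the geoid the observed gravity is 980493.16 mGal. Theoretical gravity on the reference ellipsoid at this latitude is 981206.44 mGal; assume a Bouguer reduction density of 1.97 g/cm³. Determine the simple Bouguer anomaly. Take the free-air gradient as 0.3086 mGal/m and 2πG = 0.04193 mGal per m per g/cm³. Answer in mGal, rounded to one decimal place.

86.3

Free-air correction = 0.3086 × 3538.0 = 1091.83 mGal
Free-air anomaly = 980493.16 − 981206.44 + (1091.83) = 378.55 mGal
Bouguer slab correction = 0.04193 × 1.97 × 3538.0 = 292.25 mGal
Simple Bouguer anomaly = 378.55 − (292.25) = 86.30 mGal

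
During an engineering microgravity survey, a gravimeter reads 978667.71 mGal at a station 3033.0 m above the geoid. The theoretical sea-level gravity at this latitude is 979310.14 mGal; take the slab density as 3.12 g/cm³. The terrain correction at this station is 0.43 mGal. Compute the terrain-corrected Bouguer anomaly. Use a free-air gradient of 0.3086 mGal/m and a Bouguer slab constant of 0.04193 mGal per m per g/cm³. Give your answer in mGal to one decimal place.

-102.8

Free-air correction = 0.3086 × 3033.0 = 935.98 mGal
Free-air anomaly = 978667.71 − 979310.14 + (935.98) = 293.55 mGal
Bouguer slab correction = 0.04193 × 3.12 × 3033.0 = 396.78 mGal
Simple Bouguer anomaly = 293.55 − (396.78) = -103.23 mGal
Complete Bouguer anomaly = -103.23 + 0.43 = -102.80 mGal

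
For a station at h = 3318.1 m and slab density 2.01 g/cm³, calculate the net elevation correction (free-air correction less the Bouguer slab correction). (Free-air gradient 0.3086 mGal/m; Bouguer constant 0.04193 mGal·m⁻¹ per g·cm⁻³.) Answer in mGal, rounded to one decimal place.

Combined gradient = 0.3086 − 0.04193 × 2.01 = 0.2243207 mGal/m
Combined elevation correction = 0.2243207 × 3318.1 = 744.3 mGal

744.3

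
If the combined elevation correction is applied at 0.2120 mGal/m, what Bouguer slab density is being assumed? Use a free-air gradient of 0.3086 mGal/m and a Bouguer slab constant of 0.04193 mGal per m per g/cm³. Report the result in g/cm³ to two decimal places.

2.30

0.2120 = 0.3086 − 0.04193 × ρ
ρ = (0.3086 − 0.2120) / 0.04193 = 2.30 g/cm³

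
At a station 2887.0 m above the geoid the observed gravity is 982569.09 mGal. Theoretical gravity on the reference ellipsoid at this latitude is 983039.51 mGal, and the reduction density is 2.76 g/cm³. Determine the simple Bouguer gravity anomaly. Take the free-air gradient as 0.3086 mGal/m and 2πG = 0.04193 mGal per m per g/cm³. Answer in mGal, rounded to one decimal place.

Free-air correction = 0.3086 × 2887.0 = 890.93 mGal
Free-air anomaly = 982569.09 − 983039.51 + (890.93) = 420.51 mGal
Bouguer slab correction = 0.04193 × 2.76 × 2887.0 = 334.10 mGal
Simple Bouguer anomaly = 420.51 − (334.10) = 86.41 mGal

86.4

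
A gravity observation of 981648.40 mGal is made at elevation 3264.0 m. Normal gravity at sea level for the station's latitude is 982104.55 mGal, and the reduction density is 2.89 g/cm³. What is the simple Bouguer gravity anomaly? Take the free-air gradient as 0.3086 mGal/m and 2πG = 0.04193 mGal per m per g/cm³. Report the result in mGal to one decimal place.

155.6

Free-air correction = 0.3086 × 3264.0 = 1007.27 mGal
Free-air anomaly = 981648.40 − 982104.55 + (1007.27) = 551.12 mGal
Bouguer slab correction = 0.04193 × 2.89 × 3264.0 = 395.52 mGal
Simple Bouguer anomaly = 551.12 − (395.52) = 155.60 mGal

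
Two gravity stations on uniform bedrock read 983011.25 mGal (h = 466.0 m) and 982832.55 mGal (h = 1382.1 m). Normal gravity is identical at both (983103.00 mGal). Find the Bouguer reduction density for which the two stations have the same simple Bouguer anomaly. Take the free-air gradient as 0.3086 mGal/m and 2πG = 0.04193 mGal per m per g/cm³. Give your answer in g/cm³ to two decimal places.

Δg_obs = 982832.55 − 983011.25 = -178.70 mGal over Δh = 1382.1 − 466.0 = 916.1 m
Equal Bouguer anomalies ⇒ Δg_obs + (0.3086 − 0.04193ρ)·Δh = 0
0.3086 − 0.04193ρ = −Δg_obs/Δh = 0.19507
ρ = (0.3086 − 0.19507) / 0.04193 = 2.71 g/cm³

2.71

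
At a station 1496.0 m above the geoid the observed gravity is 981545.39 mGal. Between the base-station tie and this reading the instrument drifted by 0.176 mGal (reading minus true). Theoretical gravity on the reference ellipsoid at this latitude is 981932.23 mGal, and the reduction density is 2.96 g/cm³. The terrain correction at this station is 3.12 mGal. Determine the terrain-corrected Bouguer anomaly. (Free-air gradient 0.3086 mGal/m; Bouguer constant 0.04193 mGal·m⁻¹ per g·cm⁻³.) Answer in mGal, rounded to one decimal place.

Drift-corrected reading = 981545.39 − (0.176) = 981545.214 mGal
Free-air correction = 0.3086 × 1496.0 = 461.67 mGal
Free-air anomaly = 981545.214 − 981932.23 + (461.67) = 74.654 mGal
Bouguer slab correction = 0.04193 × 2.96 × 1496.0 = 185.67 mGal
Simple Bouguer anomaly = 74.654 − (185.67) = -111.016 mGal
Complete Bouguer anomaly = -111.016 + 3.12 = -107.896 mGal

-107.9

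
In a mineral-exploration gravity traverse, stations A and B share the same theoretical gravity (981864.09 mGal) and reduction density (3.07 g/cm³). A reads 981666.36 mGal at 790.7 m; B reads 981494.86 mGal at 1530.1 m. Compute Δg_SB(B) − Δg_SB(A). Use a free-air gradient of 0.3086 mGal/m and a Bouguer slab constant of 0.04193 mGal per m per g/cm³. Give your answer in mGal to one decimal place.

-38.5

Δg_SB(A) = 981666.36 − 981864.09 + 0.3086×790.7 − 0.04193×3.07×790.7 = -55.50 mGal
Δg_SB(B) = 981494.86 − 981864.09 + 0.3086×1530.1 − 0.04193×3.07×1530.1 = -94.00 mGal
Difference = -94.00 − (-55.50) = -38.50 mGal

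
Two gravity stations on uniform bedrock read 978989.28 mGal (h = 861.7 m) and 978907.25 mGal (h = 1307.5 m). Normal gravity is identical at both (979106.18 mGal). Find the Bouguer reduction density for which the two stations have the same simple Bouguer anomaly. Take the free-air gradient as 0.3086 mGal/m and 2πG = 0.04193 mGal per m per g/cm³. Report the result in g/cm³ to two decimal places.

Δg_obs = 978907.25 − 978989.28 = -82.03 mGal over Δh = 1307.5 − 861.7 = 445.8 m
Equal Bouguer anomalies ⇒ Δg_obs + (0.3086 − 0.04193ρ)·Δh = 0
0.3086 − 0.04193ρ = −Δg_obs/Δh = 0.18401
ρ = (0.3086 − 0.18401) / 0.04193 = 2.97 g/cm³

2.97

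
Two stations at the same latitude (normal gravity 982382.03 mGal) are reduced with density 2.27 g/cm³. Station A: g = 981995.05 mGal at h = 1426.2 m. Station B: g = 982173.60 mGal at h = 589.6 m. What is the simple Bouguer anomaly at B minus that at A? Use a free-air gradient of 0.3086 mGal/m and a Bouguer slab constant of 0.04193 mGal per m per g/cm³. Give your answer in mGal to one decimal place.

Δg_SB(A) = 981995.05 − 982382.03 + 0.3086×1426.2 − 0.04193×2.27×1426.2 = -82.60 mGal
Δg_SB(B) = 982173.60 − 982382.03 + 0.3086×589.6 − 0.04193×2.27×589.6 = -82.60 mGal
Difference = -82.60 − (-82.60) = 0.00 mGal

0.0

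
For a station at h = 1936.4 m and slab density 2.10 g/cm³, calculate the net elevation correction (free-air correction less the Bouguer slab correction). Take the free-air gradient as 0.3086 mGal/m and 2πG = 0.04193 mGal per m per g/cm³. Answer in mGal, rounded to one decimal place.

427.1

Combined gradient = 0.3086 − 0.04193 × 2.10 = 0.2205470 mGal/m
Combined elevation correction = 0.2205470 × 1936.4 = 427.1 mGal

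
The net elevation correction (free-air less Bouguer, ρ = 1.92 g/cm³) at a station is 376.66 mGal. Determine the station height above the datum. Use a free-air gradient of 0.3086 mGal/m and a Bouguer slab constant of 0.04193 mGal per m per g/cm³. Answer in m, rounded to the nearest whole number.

Combined gradient = 0.3086 − 0.04193 × 1.92 = 0.2280944 mGal/m
h = 376.66 / 0.2280944 = 1651.33 m

1651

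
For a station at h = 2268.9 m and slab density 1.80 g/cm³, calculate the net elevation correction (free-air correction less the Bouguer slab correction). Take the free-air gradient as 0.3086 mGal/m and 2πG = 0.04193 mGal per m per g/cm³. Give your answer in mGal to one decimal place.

528.9

Combined gradient = 0.3086 − 0.04193 × 1.80 = 0.2331260 mGal/m
Combined elevation correction = 0.2331260 × 2268.9 = 528.9 mGal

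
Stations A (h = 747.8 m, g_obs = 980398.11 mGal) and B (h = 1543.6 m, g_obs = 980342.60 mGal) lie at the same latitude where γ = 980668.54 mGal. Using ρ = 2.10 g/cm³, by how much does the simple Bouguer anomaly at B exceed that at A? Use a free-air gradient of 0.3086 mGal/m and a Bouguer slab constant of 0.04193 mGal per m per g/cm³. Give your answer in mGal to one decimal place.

120.0

Δg_SB(A) = 980398.11 − 980668.54 + 0.3086×747.8 − 0.04193×2.10×747.8 = -105.50 mGal
Δg_SB(B) = 980342.60 − 980668.54 + 0.3086×1543.6 − 0.04193×2.10×1543.6 = 14.50 mGal
Difference = 14.50 − (-105.50) = 120.00 mGal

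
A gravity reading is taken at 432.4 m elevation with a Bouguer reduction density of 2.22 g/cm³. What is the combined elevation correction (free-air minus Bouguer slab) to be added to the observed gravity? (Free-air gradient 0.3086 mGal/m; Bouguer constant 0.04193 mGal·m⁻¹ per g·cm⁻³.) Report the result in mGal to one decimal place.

Combined gradient = 0.3086 − 0.04193 × 2.22 = 0.2155154 mGal/m
Combined elevation correction = 0.2155154 × 432.4 = 93.2 mGal

93.2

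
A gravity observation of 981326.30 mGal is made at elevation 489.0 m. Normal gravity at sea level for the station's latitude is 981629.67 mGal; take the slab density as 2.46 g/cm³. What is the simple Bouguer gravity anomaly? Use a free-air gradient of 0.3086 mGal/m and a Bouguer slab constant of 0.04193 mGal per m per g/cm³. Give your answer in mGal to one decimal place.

-202.9

Free-air correction = 0.3086 × 489.0 = 150.91 mGal
Free-air anomaly = 981326.30 − 981629.67 + (150.91) = -152.46 mGal
Bouguer slab correction = 0.04193 × 2.46 × 489.0 = 50.44 mGal
Simple Bouguer anomaly = -152.46 − (50.44) = -202.90 mGal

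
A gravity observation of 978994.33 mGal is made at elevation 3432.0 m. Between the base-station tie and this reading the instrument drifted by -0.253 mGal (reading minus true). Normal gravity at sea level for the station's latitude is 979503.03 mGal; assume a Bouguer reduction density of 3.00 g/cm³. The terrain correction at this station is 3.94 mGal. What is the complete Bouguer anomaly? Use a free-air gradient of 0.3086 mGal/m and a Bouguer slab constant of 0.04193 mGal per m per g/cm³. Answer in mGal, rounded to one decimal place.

122.9

Drift-corrected reading = 978994.33 − (-0.253) = 978994.583 mGal
Free-air correction = 0.3086 × 3432.0 = 1059.12 mGal
Free-air anomaly = 978994.583 − 979503.03 + (1059.12) = 550.673 mGal
Bouguer slab correction = 0.04193 × 3.00 × 3432.0 = 431.71 mGal
Simple Bouguer anomaly = 550.673 − (431.71) = 118.963 mGal
Complete Bouguer anomaly = 118.963 + 3.94 = 122.903 mGal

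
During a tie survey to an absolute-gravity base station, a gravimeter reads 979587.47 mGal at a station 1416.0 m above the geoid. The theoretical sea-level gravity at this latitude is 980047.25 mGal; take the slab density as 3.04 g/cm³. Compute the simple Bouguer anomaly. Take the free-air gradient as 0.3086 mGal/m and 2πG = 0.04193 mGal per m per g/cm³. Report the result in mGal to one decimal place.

-203.3

Free-air correction = 0.3086 × 1416.0 = 436.98 mGal
Free-air anomaly = 979587.47 − 980047.25 + (436.98) = -22.80 mGal
Bouguer slab correction = 0.04193 × 3.04 × 1416.0 = 180.49 mGal
Simple Bouguer anomaly = -22.80 − (180.49) = -203.29 mGal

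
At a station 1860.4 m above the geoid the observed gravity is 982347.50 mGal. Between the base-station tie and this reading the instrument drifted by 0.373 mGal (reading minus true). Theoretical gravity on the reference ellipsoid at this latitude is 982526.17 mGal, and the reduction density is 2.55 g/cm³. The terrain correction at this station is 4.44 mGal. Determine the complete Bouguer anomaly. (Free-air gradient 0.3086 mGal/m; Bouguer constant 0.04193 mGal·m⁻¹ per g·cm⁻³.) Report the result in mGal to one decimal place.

Drift-corrected reading = 982347.50 − (0.373) = 982347.127 mGal
Free-air correction = 0.3086 × 1860.4 = 574.12 mGal
Free-air anomaly = 982347.127 − 982526.17 + (574.12) = 395.077 mGal
Bouguer slab correction = 0.04193 × 2.55 × 1860.4 = 198.92 mGal
Simple Bouguer anomaly = 395.077 − (198.92) = 196.157 mGal
Complete Bouguer anomaly = 196.157 + 4.44 = 200.597 mGal

200.6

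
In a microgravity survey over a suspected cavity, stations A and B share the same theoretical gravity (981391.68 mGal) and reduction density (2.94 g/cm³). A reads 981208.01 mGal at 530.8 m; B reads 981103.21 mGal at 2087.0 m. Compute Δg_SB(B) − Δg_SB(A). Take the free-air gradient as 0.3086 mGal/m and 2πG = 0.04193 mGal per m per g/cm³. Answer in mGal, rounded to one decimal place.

Δg_SB(A) = 981208.01 − 981391.68 + 0.3086×530.8 − 0.04193×2.94×530.8 = -85.30 mGal
Δg_SB(B) = 981103.21 − 981391.68 + 0.3086×2087.0 − 0.04193×2.94×2087.0 = 98.30 mGal
Difference = 98.30 − (-85.30) = 183.60 mGal

183.6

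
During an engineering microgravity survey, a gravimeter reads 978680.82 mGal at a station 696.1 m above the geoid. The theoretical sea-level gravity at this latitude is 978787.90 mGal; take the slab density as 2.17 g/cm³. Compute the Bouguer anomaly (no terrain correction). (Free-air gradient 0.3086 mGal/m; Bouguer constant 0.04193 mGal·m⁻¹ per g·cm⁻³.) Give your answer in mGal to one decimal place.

Free-air correction = 0.3086 × 696.1 = 214.82 mGal
Free-air anomaly = 978680.82 − 978787.90 + (214.82) = 107.74 mGal
Bouguer slab correction = 0.04193 × 2.17 × 696.1 = 63.34 mGal
Simple Bouguer anomaly = 107.74 − (63.34) = 44.40 mGal

44.4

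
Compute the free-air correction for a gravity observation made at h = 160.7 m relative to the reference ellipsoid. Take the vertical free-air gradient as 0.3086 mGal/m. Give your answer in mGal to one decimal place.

49.6

Free-air correction = 0.3086 × 160.7 = 49.6 mGal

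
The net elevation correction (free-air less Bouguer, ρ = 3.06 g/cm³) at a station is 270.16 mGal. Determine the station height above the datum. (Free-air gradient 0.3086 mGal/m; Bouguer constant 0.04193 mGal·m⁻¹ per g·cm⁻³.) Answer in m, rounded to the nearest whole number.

1498

Combined gradient = 0.3086 − 0.04193 × 3.06 = 0.1802942 mGal/m
h = 270.16 / 0.1802942 = 1498.44 m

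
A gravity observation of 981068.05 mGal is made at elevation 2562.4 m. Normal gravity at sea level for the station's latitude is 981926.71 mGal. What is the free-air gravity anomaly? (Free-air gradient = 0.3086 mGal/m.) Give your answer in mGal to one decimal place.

Free-air correction = 0.3086 × 2562.4 = 790.76 mGal
Free-air anomaly = 981068.05 − 981926.71 + (790.76) = -67.90 mGal

-67.9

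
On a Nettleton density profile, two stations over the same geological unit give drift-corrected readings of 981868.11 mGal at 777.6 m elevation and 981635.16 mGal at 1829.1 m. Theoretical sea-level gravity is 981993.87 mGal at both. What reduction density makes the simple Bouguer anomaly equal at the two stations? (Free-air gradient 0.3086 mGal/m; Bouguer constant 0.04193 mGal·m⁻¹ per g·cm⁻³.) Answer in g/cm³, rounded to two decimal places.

2.08

Δg_obs = 981635.16 − 981868.11 = -232.95 mGal over Δh = 1829.1 − 777.6 = 1051.5 m
Equal Bouguer anomalies ⇒ Δg_obs + (0.3086 − 0.04193ρ)·Δh = 0
0.3086 − 0.04193ρ = −Δg_obs/Δh = 0.22154
ρ = (0.3086 − 0.22154) / 0.04193 = 2.08 g/cm³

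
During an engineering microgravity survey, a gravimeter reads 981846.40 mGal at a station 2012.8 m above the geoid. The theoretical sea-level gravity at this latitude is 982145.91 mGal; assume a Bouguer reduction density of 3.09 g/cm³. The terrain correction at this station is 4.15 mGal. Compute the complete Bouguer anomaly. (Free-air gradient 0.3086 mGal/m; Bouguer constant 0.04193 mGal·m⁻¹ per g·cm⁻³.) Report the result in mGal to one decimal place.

65.0

Free-air correction = 0.3086 × 2012.8 = 621.15 mGal
Free-air anomaly = 981846.40 − 982145.91 + (621.15) = 321.64 mGal
Bouguer slab correction = 0.04193 × 3.09 × 2012.8 = 260.79 mGal
Simple Bouguer anomaly = 321.64 − (260.79) = 60.85 mGal
Complete Bouguer anomaly = 60.85 + 4.15 = 65.00 mGal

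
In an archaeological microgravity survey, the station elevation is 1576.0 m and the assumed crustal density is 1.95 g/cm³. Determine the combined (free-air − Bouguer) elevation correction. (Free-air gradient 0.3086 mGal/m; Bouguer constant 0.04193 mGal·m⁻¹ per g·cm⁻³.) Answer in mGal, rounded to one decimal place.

Combined gradient = 0.3086 − 0.04193 × 1.95 = 0.2268365 mGal/m
Combined elevation correction = 0.2268365 × 1576.0 = 357.5 mGal

357.5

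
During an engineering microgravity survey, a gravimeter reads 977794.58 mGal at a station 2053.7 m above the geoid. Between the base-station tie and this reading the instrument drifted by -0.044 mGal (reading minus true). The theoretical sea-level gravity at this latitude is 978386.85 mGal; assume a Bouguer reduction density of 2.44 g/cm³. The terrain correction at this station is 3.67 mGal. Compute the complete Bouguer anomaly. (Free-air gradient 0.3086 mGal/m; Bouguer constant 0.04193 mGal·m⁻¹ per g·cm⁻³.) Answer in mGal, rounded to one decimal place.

Drift-corrected reading = 977794.58 − (-0.044) = 977794.624 mGal
Free-air correction = 0.3086 × 2053.7 = 633.77 mGal
Free-air anomaly = 977794.624 − 978386.85 + (633.77) = 41.544 mGal
Bouguer slab correction = 0.04193 × 2.44 × 2053.7 = 210.11 mGal
Simple Bouguer anomaly = 41.544 − (210.11) = -168.566 mGal
Complete Bouguer anomaly = -168.566 + 3.67 = -164.896 mGal

-164.9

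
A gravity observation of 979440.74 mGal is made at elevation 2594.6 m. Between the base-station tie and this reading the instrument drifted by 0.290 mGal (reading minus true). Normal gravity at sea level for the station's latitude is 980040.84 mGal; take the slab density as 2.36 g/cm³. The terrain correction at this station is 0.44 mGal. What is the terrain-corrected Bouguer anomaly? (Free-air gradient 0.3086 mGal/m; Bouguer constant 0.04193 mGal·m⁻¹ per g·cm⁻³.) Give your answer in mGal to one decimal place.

Drift-corrected reading = 979440.74 − (0.290) = 979440.450 mGal
Free-air correction = 0.3086 × 2594.6 = 800.69 mGal
Free-air anomaly = 979440.450 − 980040.84 + (800.69) = 200.300 mGal
Bouguer slab correction = 0.04193 × 2.36 × 2594.6 = 256.75 mGal
Simple Bouguer anomaly = 200.300 − (256.75) = -56.450 mGal
Complete Bouguer anomaly = -56.450 + 0.44 = -56.010 mGal

-56.0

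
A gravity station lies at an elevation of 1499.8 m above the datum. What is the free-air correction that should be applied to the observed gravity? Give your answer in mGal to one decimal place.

462.8

Free-air correction = 0.3086 × 1499.8 = 462.8 mGal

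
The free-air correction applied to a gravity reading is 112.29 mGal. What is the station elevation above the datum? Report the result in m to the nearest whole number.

h = 112.29 / 0.3086 = 363.87 m

364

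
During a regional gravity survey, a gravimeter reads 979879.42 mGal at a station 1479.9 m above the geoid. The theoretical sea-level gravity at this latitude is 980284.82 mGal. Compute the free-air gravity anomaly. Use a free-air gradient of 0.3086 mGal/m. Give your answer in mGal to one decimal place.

51.3

Free-air correction = 0.3086 × 1479.9 = 456.70 mGal
Free-air anomaly = 979879.42 − 980284.82 + (456.70) = 51.30 mGal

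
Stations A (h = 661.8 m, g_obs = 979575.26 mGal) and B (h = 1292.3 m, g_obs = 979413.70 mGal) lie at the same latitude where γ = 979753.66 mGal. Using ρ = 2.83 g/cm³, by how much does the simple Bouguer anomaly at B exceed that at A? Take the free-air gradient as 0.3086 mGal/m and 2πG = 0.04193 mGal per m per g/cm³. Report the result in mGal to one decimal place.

-41.8

Δg_SB(A) = 979575.26 − 979753.66 + 0.3086×661.8 − 0.04193×2.83×661.8 = -52.70 mGal
Δg_SB(B) = 979413.70 − 979753.66 + 0.3086×1292.3 − 0.04193×2.83×1292.3 = -94.50 mGal
Difference = -94.50 − (-52.70) = -41.80 mGal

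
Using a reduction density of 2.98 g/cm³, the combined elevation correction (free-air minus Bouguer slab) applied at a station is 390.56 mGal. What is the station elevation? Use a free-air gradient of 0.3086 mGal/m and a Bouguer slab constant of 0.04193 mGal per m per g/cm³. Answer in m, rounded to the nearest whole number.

Combined gradient = 0.3086 − 0.04193 × 2.98 = 0.1836486 mGal/m
h = 390.56 / 0.1836486 = 2126.67 m

2127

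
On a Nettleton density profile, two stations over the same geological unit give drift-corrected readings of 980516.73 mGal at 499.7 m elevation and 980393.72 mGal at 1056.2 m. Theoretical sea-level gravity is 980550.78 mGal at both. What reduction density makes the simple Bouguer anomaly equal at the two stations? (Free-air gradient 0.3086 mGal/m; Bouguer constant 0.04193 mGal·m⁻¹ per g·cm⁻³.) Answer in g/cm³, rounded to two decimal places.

2.09

Δg_obs = 980393.72 − 980516.73 = -123.01 mGal over Δh = 1056.2 − 499.7 = 556.5 m
Equal Bouguer anomalies ⇒ Δg_obs + (0.3086 − 0.04193ρ)·Δh = 0
0.3086 − 0.04193ρ = −Δg_obs/Δh = 0.22104
ρ = (0.3086 − 0.22104) / 0.04193 = 2.09 g/cm³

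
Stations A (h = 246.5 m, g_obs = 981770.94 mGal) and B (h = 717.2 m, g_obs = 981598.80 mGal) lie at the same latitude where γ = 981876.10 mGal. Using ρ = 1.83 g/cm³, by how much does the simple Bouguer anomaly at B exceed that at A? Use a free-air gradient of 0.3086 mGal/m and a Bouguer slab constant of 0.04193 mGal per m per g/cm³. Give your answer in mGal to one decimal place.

-63.0

Δg_SB(A) = 981770.94 − 981876.10 + 0.3086×246.5 − 0.04193×1.83×246.5 = -48.00 mGal
Δg_SB(B) = 981598.80 − 981876.10 + 0.3086×717.2 − 0.04193×1.83×717.2 = -111.00 mGal
Difference = -111.00 − (-48.00) = -63.00 mGal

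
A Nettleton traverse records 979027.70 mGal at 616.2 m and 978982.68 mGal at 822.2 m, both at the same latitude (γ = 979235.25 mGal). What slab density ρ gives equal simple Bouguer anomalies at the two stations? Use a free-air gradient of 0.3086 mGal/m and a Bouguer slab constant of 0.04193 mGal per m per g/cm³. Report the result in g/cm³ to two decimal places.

2.15

Δg_obs = 978982.68 − 979027.70 = -45.02 mGal over Δh = 822.2 − 616.2 = 206.0 m
Equal Bouguer anomalies ⇒ Δg_obs + (0.3086 − 0.04193ρ)·Δh = 0
0.3086 − 0.04193ρ = −Δg_obs/Δh = 0.21854
ρ = (0.3086 − 0.21854) / 0.04193 = 2.15 g/cm³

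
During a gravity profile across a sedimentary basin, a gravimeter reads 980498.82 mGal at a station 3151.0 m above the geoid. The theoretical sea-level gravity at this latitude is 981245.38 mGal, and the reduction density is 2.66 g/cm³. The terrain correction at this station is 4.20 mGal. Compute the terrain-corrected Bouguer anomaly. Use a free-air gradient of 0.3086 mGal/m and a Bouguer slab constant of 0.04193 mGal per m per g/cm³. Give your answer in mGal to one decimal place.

-121.4

Free-air correction = 0.3086 × 3151.0 = 972.40 mGal
Free-air anomaly = 980498.82 − 981245.38 + (972.40) = 225.84 mGal
Bouguer slab correction = 0.04193 × 2.66 × 3151.0 = 351.44 mGal
Simple Bouguer anomaly = 225.84 − (351.44) = -125.60 mGal
Complete Bouguer anomaly = -125.60 + 4.20 = -121.40 mGal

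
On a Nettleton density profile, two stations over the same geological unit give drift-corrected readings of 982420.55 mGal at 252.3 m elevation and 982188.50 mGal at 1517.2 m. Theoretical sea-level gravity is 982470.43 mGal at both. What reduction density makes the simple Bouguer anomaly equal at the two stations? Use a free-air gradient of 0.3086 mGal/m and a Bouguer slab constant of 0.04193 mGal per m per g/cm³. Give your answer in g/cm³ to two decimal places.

2.98

Δg_obs = 982188.50 − 982420.55 = -232.05 mGal over Δh = 1517.2 − 252.3 = 1264.9 m
Equal Bouguer anomalies ⇒ Δg_obs + (0.3086 − 0.04193ρ)·Δh = 0
0.3086 − 0.04193ρ = −Δg_obs/Δh = 0.18345
ρ = (0.3086 − 0.18345) / 0.04193 = 2.98 g/cm³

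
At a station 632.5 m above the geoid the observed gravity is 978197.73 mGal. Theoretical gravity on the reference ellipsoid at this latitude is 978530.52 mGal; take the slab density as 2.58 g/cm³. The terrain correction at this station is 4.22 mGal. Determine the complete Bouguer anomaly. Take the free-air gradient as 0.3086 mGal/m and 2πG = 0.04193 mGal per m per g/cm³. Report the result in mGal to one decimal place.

-201.8

Free-air correction = 0.3086 × 632.5 = 195.19 mGal
Free-air anomaly = 978197.73 − 978530.52 + (195.19) = -137.60 mGal
Bouguer slab correction = 0.04193 × 2.58 × 632.5 = 68.42 mGal
Simple Bouguer anomaly = -137.60 − (68.42) = -206.02 mGal
Complete Bouguer anomaly = -206.02 + 4.22 = -201.80 mGal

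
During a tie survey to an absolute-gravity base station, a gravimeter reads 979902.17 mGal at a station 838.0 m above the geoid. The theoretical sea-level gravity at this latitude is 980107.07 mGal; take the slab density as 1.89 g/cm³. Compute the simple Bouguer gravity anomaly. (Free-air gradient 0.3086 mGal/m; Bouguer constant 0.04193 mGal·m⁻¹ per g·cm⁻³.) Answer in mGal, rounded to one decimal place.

Free-air correction = 0.3086 × 838.0 = 258.61 mGal
Free-air anomaly = 979902.17 − 980107.07 + (258.61) = 53.71 mGal
Bouguer slab correction = 0.04193 × 1.89 × 838.0 = 66.41 mGal
Simple Bouguer anomaly = 53.71 − (66.41) = -12.70 mGal

-12.7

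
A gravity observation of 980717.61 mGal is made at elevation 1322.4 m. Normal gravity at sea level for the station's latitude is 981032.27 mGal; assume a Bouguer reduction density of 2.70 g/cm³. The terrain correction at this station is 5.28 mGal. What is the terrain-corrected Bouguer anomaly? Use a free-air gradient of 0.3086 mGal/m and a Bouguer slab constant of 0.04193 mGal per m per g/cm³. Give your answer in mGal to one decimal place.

Free-air correction = 0.3086 × 1322.4 = 408.09 mGal
Free-air anomaly = 980717.61 − 981032.27 + (408.09) = 93.43 mGal
Bouguer slab correction = 0.04193 × 2.70 × 1322.4 = 149.71 mGal
Simple Bouguer anomaly = 93.43 − (149.71) = -56.28 mGal
Complete Bouguer anomaly = -56.28 + 5.28 = -51.00 mGal

-51.0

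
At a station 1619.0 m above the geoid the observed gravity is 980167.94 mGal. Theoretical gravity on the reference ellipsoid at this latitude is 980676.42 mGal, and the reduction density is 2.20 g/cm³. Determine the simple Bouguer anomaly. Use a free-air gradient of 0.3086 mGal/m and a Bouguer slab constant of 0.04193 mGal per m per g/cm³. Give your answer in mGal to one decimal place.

Free-air correction = 0.3086 × 1619.0 = 499.62 mGal
Free-air anomaly = 980167.94 − 980676.42 + (499.62) = -8.86 mGal
Bouguer slab correction = 0.04193 × 2.20 × 1619.0 = 149.35 mGal
Simple Bouguer anomaly = -8.86 − (149.35) = -158.21 mGal

-158.2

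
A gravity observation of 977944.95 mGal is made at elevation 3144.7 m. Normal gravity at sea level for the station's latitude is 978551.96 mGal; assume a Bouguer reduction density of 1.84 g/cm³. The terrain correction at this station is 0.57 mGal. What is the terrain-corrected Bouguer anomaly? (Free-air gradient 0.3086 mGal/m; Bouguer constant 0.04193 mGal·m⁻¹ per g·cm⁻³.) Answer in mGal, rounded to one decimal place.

Free-air correction = 0.3086 × 3144.7 = 970.45 mGal
Free-air anomaly = 977944.95 − 978551.96 + (970.45) = 363.44 mGal
Bouguer slab correction = 0.04193 × 1.84 × 3144.7 = 242.62 mGal
Simple Bouguer anomaly = 363.44 − (242.62) = 120.82 mGal
Complete Bouguer anomaly = 120.82 + 0.57 = 121.39 mGal

121.4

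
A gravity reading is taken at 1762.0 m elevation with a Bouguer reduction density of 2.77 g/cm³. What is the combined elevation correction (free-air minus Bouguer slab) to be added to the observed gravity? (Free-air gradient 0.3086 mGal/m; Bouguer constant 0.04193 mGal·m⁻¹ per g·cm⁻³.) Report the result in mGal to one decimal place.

339.1

Combined gradient = 0.3086 − 0.04193 × 2.77 = 0.1924539 mGal/m
Combined elevation correction = 0.1924539 × 1762.0 = 339.1 mGal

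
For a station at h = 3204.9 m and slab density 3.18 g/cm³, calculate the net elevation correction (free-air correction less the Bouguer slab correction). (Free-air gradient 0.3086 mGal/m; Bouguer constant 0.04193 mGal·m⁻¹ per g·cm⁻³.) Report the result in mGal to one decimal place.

561.7

Combined gradient = 0.3086 − 0.04193 × 3.18 = 0.1752626 mGal/m
Combined elevation correction = 0.1752626 × 3204.9 = 561.7 mGal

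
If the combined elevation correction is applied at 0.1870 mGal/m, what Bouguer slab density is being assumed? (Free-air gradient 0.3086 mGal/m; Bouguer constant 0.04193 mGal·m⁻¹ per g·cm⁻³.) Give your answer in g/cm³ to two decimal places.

2.90

0.1870 = 0.3086 − 0.04193 × ρ
ρ = (0.3086 − 0.1870) / 0.04193 = 2.90 g/cm³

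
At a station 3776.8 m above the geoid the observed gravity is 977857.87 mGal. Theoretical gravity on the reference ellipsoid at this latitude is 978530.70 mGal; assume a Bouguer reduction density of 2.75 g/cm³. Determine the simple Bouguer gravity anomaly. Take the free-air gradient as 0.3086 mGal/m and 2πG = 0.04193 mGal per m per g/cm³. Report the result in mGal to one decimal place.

57.2

Free-air correction = 0.3086 × 3776.8 = 1165.52 mGal
Free-air anomaly = 977857.87 − 978530.70 + (1165.52) = 492.69 mGal
Bouguer slab correction = 0.04193 × 2.75 × 3776.8 = 435.49 mGal
Simple Bouguer anomaly = 492.69 − (435.49) = 57.20 mGal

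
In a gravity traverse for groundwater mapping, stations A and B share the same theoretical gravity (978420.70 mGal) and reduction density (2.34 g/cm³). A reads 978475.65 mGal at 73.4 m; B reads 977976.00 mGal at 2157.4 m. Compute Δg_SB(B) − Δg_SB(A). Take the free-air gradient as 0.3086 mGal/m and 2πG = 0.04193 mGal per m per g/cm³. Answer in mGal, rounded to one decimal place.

Δg_SB(A) = 978475.65 − 978420.70 + 0.3086×73.4 − 0.04193×2.34×73.4 = 70.40 mGal
Δg_SB(B) = 977976.00 − 978420.70 + 0.3086×2157.4 − 0.04193×2.34×2157.4 = 9.40 mGal
Difference = 9.40 − (70.40) = -61.00 mGal

-61.0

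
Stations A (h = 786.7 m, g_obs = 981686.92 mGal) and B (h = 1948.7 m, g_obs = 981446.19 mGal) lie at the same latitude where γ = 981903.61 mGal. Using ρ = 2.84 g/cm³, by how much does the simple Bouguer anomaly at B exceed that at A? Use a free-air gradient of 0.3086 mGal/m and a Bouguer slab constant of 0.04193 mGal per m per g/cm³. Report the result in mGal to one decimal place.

Δg_SB(A) = 981686.92 − 981903.61 + 0.3086×786.7 − 0.04193×2.84×786.7 = -67.60 mGal
Δg_SB(B) = 981446.19 − 981903.61 + 0.3086×1948.7 − 0.04193×2.84×1948.7 = -88.10 mGal
Difference = -88.10 − (-67.60) = -20.50 mGal

-20.5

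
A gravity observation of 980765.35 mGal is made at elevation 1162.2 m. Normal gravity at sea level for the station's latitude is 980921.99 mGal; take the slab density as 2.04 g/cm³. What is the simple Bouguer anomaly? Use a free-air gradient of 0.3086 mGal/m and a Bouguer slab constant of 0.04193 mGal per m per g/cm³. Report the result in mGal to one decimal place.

102.6

Free-air correction = 0.3086 × 1162.2 = 358.65 mGal
Free-air anomaly = 980765.35 − 980921.99 + (358.65) = 202.01 mGal
Bouguer slab correction = 0.04193 × 2.04 × 1162.2 = 99.41 mGal
Simple Bouguer anomaly = 202.01 − (99.41) = 102.60 mGal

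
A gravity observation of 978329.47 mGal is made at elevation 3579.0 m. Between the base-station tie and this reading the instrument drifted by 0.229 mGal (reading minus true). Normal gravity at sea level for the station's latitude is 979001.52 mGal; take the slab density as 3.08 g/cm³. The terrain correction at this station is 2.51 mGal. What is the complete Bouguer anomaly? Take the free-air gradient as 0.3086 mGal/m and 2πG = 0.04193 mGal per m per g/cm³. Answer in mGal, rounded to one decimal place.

Drift-corrected reading = 978329.47 − (0.229) = 978329.241 mGal
Free-air correction = 0.3086 × 3579.0 = 1104.48 mGal
Free-air anomaly = 978329.241 − 979001.52 + (1104.48) = 432.201 mGal
Bouguer slab correction = 0.04193 × 3.08 × 3579.0 = 462.21 mGal
Simple Bouguer anomaly = 432.201 − (462.21) = -30.009 mGal
Complete Bouguer anomaly = -30.009 + 2.51 = -27.499 mGal

-27.5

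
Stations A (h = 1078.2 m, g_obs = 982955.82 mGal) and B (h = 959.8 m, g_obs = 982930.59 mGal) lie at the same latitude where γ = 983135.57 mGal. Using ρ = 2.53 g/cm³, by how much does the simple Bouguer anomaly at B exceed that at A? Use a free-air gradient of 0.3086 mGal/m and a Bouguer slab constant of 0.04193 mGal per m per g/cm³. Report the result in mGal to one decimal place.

-49.2

Δg_SB(A) = 982955.82 − 983135.57 + 0.3086×1078.2 − 0.04193×2.53×1078.2 = 38.60 mGal
Δg_SB(B) = 982930.59 − 983135.57 + 0.3086×959.8 − 0.04193×2.53×959.8 = -10.60 mGal
Difference = -10.60 − (38.60) = -49.20 mGal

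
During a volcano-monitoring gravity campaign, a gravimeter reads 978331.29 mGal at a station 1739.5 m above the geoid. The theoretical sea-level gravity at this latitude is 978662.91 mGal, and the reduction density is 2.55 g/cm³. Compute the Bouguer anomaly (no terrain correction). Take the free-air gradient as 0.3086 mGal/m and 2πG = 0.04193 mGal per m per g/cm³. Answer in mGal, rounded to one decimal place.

19.2

Free-air correction = 0.3086 × 1739.5 = 536.81 mGal
Free-air anomaly = 978331.29 − 978662.91 + (536.81) = 205.19 mGal
Bouguer slab correction = 0.04193 × 2.55 × 1739.5 = 185.99 mGal
Simple Bouguer anomaly = 205.19 − (185.99) = 19.20 mGal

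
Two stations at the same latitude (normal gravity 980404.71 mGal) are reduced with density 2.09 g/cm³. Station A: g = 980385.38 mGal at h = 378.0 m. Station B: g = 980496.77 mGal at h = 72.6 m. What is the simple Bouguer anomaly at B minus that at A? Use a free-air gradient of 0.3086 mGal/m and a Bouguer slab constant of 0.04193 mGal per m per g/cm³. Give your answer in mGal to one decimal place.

Δg_SB(A) = 980385.38 − 980404.71 + 0.3086×378.0 − 0.04193×2.09×378.0 = 64.20 mGal
Δg_SB(B) = 980496.77 − 980404.71 + 0.3086×72.6 − 0.04193×2.09×72.6 = 108.10 mGal
Difference = 108.10 − (64.20) = 43.90 mGal

43.9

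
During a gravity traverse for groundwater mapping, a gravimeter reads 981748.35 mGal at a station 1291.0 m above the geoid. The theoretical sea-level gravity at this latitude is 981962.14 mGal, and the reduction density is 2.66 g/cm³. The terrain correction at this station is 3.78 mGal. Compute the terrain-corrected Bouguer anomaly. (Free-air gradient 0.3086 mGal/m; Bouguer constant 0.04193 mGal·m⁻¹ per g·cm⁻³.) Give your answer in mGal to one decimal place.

Free-air correction = 0.3086 × 1291.0 = 398.40 mGal
Free-air anomaly = 981748.35 − 981962.14 + (398.40) = 184.61 mGal
Bouguer slab correction = 0.04193 × 2.66 × 1291.0 = 143.99 mGal
Simple Bouguer anomaly = 184.61 − (143.99) = 40.62 mGal
Complete Bouguer anomaly = 40.62 + 3.78 = 44.40 mGal

44.4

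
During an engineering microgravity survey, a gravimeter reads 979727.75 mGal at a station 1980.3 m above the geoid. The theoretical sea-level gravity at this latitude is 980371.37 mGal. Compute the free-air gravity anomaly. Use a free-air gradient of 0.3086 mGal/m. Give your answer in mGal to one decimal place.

-32.5

Free-air correction = 0.3086 × 1980.3 = 611.12 mGal
Free-air anomaly = 979727.75 − 980371.37 + (611.12) = -32.50 mGal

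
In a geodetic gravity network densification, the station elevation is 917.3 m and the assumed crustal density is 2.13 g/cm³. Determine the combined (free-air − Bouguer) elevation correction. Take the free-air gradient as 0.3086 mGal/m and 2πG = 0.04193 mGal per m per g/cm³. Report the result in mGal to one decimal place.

Combined gradient = 0.3086 − 0.04193 × 2.13 = 0.2192891 mGal/m
Combined elevation correction = 0.2192891 × 917.3 = 201.2 mGal

201.2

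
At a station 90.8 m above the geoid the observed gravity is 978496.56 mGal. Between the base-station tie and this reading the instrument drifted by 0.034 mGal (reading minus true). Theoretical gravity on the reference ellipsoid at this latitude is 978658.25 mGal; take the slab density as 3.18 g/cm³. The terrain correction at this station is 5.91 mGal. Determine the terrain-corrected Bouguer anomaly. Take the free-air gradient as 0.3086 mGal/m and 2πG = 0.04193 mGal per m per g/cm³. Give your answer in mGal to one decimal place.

-139.9

Drift-corrected reading = 978496.56 − (0.034) = 978496.526 mGal
Free-air correction = 0.3086 × 90.8 = 28.02 mGal
Free-air anomaly = 978496.526 − 978658.25 + (28.02) = -133.704 mGal
Bouguer slab correction = 0.04193 × 3.18 × 90.8 = 12.11 mGal
Simple Bouguer anomaly = -133.704 − (12.11) = -145.814 mGal
Complete Bouguer anomaly = -145.814 + 5.91 = -139.904 mGal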